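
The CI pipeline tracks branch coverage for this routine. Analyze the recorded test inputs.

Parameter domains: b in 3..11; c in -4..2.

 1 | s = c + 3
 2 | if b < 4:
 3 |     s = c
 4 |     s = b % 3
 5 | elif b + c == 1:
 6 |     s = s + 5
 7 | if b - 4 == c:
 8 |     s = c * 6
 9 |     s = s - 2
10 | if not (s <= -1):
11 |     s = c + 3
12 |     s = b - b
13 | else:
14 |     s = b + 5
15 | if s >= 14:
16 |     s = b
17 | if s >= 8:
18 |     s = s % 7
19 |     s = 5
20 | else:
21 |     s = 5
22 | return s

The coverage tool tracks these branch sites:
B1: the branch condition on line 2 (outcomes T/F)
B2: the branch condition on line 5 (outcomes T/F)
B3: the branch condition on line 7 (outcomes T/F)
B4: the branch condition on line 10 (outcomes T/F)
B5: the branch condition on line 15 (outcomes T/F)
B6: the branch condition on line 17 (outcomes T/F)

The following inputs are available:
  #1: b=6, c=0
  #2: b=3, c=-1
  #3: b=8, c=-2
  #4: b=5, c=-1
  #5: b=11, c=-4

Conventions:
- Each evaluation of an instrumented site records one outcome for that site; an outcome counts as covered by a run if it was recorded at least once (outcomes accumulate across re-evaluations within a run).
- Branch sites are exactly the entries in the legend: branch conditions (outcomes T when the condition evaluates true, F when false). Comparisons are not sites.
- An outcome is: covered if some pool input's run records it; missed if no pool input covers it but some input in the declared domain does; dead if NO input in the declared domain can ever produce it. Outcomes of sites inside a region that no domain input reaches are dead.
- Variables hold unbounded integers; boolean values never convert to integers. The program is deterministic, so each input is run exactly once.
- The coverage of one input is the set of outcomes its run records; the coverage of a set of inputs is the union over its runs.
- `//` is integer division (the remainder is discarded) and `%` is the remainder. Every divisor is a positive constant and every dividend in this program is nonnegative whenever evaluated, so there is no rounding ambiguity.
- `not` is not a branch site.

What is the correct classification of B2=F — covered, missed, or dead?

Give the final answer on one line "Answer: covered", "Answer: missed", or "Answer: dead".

B2=F is recorded by pool input(s) 1, 3, 4, 5 -> covered

Answer: covered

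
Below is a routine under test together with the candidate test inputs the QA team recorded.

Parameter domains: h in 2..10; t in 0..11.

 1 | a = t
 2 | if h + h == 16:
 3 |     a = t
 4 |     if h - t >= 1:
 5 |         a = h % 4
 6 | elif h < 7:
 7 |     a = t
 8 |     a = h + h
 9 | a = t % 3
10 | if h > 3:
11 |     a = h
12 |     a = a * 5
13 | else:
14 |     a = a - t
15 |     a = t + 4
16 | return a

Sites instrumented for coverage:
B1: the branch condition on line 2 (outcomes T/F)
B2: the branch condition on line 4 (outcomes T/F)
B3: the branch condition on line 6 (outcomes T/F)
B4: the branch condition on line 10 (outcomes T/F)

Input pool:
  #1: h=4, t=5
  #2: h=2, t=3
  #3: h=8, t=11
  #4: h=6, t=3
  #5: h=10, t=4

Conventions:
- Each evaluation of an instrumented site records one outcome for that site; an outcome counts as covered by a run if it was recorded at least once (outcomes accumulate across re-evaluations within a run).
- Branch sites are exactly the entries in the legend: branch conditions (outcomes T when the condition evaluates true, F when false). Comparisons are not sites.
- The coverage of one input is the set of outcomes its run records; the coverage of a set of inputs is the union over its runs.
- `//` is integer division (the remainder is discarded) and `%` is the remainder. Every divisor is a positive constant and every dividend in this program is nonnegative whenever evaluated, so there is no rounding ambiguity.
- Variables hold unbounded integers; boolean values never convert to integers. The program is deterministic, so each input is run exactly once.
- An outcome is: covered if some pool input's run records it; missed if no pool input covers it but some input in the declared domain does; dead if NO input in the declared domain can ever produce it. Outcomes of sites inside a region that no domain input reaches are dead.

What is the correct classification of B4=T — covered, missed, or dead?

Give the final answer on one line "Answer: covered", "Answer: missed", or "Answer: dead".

B4=T is recorded by pool input(s) 1, 3, 4, 5 -> covered

Answer: covered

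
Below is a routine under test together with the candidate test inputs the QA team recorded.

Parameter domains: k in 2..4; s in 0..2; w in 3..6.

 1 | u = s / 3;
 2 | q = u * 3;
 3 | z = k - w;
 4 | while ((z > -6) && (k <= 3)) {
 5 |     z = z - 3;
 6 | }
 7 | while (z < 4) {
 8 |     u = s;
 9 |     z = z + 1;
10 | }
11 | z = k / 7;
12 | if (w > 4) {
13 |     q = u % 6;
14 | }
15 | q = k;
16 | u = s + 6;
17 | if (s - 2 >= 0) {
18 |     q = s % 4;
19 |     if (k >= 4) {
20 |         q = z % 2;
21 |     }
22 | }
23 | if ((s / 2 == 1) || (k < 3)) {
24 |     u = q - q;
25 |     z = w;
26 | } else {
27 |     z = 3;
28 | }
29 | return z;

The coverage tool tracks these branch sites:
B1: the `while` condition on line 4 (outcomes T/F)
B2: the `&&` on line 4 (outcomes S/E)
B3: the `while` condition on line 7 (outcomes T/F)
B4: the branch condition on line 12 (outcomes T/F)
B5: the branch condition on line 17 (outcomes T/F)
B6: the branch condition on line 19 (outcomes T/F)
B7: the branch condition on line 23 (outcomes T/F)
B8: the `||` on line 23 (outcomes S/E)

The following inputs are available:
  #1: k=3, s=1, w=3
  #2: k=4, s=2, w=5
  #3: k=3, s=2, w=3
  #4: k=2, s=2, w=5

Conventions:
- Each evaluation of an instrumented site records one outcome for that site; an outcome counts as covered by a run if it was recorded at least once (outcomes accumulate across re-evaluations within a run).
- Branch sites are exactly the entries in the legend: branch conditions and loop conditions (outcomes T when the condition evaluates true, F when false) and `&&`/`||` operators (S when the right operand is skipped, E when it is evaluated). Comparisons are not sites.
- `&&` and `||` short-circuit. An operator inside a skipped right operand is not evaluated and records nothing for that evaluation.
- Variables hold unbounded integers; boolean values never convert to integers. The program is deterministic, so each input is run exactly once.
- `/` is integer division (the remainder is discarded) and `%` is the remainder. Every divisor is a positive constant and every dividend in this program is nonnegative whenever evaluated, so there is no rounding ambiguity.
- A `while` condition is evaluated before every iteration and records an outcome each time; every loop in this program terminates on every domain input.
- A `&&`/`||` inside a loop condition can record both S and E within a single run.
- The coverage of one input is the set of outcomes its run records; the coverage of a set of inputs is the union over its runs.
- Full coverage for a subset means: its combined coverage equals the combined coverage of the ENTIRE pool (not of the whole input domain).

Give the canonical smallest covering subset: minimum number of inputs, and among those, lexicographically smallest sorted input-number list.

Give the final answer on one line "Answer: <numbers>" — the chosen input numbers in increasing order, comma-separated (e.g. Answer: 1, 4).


#1 (k=3, s=1, w=3) -> B2->E, B1->T, B2->E, B1->T, B2->S, B1->F, B3->T, B3->T, B3->T, B3->T, B3->T, B3->T, B3->T, B3->T, ...; covered: B1=T, B1=F, B2=S, B2=E, B3=T, B3=F, B4=F, B5=F, B7=F, B8=E
#2 (k=4, s=2, w=5) -> B2->E, B1->F, B3->T, B3->T, B3->T, B3->T, B3->T, B3->F, B4->T, B5->T, B6->T, B8->S, B7->T; covered: B1=F, B2=E, B3=T, B3=F, B4=T, B5=T, B6=T, B7=T, B8=S
#3 (k=3, s=2, w=3) -> B2->E, B1->T, B2->E, B1->T, B2->S, B1->F, B3->T, B3->T, B3->T, B3->T, B3->T, B3->T, B3->T, B3->T, ...; covered: B1=T, B1=F, B2=S, B2=E, B3=T, B3=F, B4=F, B5=T, B6=F, B7=T, B8=S
#4 (k=2, s=2, w=5) -> B2->E, B1->T, B2->S, B1->F, B3->T, B3->T, B3->T, B3->T, B3->T, B3->T, B3->T, B3->T, B3->T, B3->T, ...; covered: B1=T, B1=F, B2=S, B2=E, B3=T, B3=F, B4=T, B5=T, B6=F, B7=T, B8=S
together the pool reaches 16 outcomes: B1=T, B1=F, B2=S, B2=E, B3=T, B3=F, B4=T, B4=F, B5=T, B5=F, B6=T, B6=F, B7=T, B7=F, B8=S, B8=E
size 1 is not enough: best union over all size-1 subsets is 11/16
size 2 is not enough: best union over all size-2 subsets is 15/16
the canonical winner is {1, 2, 3}: size 3, full 16-outcome coverage, earliest index list among size-3 covers
Answer: 1, 2, 3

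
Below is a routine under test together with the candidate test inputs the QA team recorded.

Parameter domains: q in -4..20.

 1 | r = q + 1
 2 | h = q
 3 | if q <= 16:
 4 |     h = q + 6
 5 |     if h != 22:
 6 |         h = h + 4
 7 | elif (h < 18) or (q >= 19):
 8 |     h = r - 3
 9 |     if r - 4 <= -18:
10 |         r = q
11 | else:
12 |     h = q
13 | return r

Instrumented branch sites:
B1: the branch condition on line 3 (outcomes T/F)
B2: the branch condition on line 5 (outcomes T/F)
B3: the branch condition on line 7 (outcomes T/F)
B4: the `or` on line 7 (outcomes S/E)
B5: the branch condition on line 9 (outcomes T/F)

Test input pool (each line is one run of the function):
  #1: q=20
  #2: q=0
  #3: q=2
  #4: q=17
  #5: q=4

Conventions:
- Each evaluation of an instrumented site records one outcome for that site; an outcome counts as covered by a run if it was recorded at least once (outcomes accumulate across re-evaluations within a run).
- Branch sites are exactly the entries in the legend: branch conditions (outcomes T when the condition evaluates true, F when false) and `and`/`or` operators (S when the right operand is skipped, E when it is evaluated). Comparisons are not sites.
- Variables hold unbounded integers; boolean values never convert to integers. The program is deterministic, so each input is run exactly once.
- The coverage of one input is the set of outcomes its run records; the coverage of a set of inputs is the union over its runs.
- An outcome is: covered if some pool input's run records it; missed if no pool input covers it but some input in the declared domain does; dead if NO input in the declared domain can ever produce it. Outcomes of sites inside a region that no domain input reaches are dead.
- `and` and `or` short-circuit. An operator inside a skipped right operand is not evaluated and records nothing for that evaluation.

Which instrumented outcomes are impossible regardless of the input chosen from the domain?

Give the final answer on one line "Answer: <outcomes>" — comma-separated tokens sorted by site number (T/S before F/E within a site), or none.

sweeping the full domain (25 inputs) for each outcome:
  B5=T: unreachable across the whole domain -> dead
  reachable outcomes have witnesses, e.g. B1=T (e.g. q=-4), B1=F (e.g. q=17), B2=T (e.g. q=-4), B2=F (e.g. q=16)

Answer: B5=T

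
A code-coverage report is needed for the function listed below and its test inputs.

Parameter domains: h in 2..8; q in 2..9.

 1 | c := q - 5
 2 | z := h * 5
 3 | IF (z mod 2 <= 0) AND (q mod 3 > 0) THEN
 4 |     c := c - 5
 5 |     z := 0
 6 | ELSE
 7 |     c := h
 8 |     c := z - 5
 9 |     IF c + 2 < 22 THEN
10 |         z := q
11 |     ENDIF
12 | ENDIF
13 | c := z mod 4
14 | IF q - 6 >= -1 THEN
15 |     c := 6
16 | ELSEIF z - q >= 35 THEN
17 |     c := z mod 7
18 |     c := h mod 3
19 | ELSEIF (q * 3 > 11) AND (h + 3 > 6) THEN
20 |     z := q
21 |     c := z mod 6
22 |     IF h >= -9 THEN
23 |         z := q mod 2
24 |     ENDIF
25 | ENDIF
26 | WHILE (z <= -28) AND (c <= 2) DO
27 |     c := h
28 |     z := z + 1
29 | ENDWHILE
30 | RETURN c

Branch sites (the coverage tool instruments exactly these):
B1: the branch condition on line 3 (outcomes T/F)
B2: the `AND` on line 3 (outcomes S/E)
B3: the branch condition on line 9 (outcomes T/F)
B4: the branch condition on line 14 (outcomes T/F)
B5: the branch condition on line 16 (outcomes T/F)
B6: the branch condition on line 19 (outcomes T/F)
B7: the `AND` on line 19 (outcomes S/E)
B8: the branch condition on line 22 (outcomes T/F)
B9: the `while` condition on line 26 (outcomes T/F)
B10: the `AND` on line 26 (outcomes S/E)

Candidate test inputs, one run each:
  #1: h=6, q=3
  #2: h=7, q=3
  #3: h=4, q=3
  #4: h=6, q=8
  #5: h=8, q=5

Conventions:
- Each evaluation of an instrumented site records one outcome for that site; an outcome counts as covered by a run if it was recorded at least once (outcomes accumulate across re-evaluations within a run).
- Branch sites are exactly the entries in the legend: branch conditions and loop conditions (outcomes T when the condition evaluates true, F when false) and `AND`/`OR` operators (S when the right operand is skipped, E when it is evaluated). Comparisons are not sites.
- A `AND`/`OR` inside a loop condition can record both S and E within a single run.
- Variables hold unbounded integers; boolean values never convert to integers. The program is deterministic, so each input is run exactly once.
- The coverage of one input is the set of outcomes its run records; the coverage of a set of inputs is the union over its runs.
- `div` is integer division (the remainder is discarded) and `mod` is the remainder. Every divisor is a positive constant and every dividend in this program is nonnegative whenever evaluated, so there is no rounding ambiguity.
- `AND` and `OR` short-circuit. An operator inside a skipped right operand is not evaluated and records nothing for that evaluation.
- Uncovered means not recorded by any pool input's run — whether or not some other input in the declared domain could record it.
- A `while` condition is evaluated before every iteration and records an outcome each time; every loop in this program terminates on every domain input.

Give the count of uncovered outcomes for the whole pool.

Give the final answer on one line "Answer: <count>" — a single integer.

run #1 (h=6, q=3) runs B2->E, B1->F, B3->F, B4->F, B5->F, B7->S, B6->F, B10->S, B9->F; records B1=F, B2=E, B3=F, B4=F, B5=F, B6=F, B7=S, B9=F, B10=S
run #2 (h=7, q=3) runs B2->S, B1->F, B3->F, B4->F, B5->F, B7->S, B6->F, B10->S, B9->F; records B1=F, B2=S, B3=F, B4=F, B5=F, B6=F, B7=S, B9=F, B10=S
run #3 (h=4, q=3) runs B2->E, B1->F, B3->T, B4->F, B5->F, B7->S, B6->F, B10->S, B9->F; records B1=F, B2=E, B3=T, B4=F, B5=F, B6=F, B7=S, B9=F, B10=S
run #4 (h=6, q=8) runs B2->E, B1->T, B4->T, B10->S, B9->F; records B1=T, B2=E, B4=T, B9=F, B10=S
run #5 (h=8, q=5) runs B2->E, B1->T, B4->T, B10->S, B9->F; records B1=T, B2=E, B4=T, B9=F, B10=S
union over the pool: B1=T, B1=F, B2=S, B2=E, B3=T, B3=F, B4=T, B4=F, B5=F, B6=F, B7=S, B9=F, B10=S
uncovered (7 of 20): B5=T, B6=T, B7=E, B8=T, B8=F, B9=T, B10=E

Answer: 7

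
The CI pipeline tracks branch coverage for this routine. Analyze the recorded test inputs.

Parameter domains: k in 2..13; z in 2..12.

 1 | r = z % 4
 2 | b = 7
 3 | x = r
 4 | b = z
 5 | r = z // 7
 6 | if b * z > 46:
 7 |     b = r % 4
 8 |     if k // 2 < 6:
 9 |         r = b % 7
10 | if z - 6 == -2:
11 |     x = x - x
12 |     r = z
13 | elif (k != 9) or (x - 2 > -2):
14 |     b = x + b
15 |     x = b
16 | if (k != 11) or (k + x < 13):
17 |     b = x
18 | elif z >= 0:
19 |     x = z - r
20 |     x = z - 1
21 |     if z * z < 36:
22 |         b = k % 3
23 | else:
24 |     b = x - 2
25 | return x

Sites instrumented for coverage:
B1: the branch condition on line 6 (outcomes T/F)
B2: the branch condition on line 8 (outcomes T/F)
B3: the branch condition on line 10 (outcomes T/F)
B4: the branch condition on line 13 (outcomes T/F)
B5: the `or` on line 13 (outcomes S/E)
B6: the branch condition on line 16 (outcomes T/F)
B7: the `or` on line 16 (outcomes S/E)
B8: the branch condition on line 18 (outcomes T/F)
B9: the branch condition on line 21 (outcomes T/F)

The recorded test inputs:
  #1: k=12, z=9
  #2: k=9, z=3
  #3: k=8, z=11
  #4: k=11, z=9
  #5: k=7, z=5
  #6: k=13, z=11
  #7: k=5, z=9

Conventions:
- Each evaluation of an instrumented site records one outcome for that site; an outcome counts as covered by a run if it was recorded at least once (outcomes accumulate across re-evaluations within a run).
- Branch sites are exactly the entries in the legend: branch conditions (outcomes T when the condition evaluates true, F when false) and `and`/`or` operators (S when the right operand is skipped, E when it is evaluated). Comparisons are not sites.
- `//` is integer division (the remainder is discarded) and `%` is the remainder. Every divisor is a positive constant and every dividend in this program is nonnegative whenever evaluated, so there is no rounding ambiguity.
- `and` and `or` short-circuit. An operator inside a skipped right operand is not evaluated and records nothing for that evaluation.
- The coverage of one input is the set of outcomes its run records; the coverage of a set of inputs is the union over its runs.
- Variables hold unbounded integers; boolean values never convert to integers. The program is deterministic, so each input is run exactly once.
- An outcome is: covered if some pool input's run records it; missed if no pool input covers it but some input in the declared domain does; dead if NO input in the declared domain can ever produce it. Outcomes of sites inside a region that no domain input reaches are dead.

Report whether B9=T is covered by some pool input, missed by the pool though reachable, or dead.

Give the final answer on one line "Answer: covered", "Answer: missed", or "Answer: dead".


no pool input records B9=T
but domain input (k=11, z=2) does record it -> reachable, so missed
Answer: missed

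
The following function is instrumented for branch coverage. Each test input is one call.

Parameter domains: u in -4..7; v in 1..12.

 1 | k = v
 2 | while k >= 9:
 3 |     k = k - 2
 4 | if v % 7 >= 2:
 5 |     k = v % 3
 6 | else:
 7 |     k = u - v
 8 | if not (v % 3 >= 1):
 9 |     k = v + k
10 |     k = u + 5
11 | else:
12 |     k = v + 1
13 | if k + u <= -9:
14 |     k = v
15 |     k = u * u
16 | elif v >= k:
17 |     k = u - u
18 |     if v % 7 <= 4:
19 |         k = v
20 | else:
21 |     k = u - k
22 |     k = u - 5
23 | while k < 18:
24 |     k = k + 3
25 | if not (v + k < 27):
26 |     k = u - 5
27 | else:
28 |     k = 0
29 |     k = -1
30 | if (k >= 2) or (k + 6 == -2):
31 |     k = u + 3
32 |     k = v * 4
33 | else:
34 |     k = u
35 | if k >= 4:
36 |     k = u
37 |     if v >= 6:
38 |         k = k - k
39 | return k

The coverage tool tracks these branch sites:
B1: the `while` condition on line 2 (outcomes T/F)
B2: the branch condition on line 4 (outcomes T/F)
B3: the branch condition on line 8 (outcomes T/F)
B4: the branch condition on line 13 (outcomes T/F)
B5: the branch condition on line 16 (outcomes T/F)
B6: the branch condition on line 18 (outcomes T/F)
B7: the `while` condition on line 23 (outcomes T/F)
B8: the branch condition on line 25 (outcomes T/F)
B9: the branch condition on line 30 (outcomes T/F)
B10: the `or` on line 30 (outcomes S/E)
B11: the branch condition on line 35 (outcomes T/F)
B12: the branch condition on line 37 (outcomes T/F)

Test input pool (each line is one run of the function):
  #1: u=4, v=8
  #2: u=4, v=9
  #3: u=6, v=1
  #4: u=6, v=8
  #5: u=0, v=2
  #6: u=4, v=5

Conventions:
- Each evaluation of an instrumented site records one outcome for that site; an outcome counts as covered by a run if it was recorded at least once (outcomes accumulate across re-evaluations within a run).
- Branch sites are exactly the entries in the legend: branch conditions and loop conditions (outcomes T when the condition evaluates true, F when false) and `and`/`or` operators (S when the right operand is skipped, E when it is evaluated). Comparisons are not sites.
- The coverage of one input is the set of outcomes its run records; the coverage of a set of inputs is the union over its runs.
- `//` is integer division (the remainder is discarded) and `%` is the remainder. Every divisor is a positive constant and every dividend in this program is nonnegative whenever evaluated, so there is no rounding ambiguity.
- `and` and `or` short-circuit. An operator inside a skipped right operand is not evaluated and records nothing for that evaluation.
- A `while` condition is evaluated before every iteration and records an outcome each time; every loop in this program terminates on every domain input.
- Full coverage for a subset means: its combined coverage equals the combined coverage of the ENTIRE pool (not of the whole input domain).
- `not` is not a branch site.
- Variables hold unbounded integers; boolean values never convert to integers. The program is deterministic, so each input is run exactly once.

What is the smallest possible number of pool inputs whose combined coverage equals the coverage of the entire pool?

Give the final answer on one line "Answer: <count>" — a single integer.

input #1, u=4, v=8: events B1->F, B2->F, B3->F, B4->F, B5->F, B7->T, B7->T, B7->T, B7->T, B7->T, B7->T, B7->T, B7->F, B8->T, ...; outcomes B1=F, B2=F, B3=F, B4=F, B5=F, B7=T, B7=F, B8=T, B9=F, B10=E, B11=T, B12=T
input #2, u=4, v=9: events B1->T, B1->F, B2->T, B3->T, B4->F, B5->T, B6->T, B7->T, B7->T, B7->T, B7->F, B8->T, B10->E, B9->F, ...; outcomes B1=T, B1=F, B2=T, B3=T, B4=F, B5=T, B6=T, B7=T, B7=F, B8=T, B9=F, B10=E, B11=T, B12=T
input #3, u=6, v=1: events B1->F, B2->F, B3->F, B4->F, B5->F, B7->T, B7->T, B7->T, B7->T, B7->T, B7->T, B7->F, B8->F, B10->E, ...; outcomes B1=F, B2=F, B3=F, B4=F, B5=F, B7=T, B7=F, B8=F, B9=F, B10=E, B11=T, B12=F
input #4, u=6, v=8: events B1->F, B2->F, B3->F, B4->F, B5->F, B7->T, B7->T, B7->T, B7->T, B7->T, B7->T, B7->F, B8->T, B10->E, ...; outcomes B1=F, B2=F, B3=F, B4=F, B5=F, B7=T, B7=F, B8=T, B9=F, B10=E, B11=T, B12=T
input #5, u=0, v=2: events B1->F, B2->T, B3->F, B4->F, B5->F, B7->T, B7->T, B7->T, B7->T, B7->T, B7->T, B7->T, B7->T, B7->F, ...; outcomes B1=F, B2=T, B3=F, B4=F, B5=F, B7=T, B7=F, B8=F, B9=F, B10=E, B11=F
input #6, u=4, v=5: events B1->F, B2->T, B3->F, B4->F, B5->F, B7->T, B7->T, B7->T, B7->T, B7->T, B7->T, B7->T, B7->F, B8->F, ...; outcomes B1=F, B2=T, B3=F, B4=F, B5=F, B7=T, B7=F, B8=F, B9=F, B10=E, B11=T, B12=F
the full pool covers 20 outcomes: B1=T, B1=F, B2=T, B2=F, B3=T, B3=F, B4=F, B5=T, B5=F, B6=T, B7=T, B7=F, B8=T, B8=F, B9=F, B10=E, B11=T, B11=F, B12=T, B12=F
checked all size-1 subsets: none covers 20 outcomes (max 14/20)
checked all size-2 subsets: none covers 20 outcomes (max 19/20)
at size 3, {2, 3, 5} reaches all 20 outcomes; every lexicographically earlier size-3 subset fails

Answer: 3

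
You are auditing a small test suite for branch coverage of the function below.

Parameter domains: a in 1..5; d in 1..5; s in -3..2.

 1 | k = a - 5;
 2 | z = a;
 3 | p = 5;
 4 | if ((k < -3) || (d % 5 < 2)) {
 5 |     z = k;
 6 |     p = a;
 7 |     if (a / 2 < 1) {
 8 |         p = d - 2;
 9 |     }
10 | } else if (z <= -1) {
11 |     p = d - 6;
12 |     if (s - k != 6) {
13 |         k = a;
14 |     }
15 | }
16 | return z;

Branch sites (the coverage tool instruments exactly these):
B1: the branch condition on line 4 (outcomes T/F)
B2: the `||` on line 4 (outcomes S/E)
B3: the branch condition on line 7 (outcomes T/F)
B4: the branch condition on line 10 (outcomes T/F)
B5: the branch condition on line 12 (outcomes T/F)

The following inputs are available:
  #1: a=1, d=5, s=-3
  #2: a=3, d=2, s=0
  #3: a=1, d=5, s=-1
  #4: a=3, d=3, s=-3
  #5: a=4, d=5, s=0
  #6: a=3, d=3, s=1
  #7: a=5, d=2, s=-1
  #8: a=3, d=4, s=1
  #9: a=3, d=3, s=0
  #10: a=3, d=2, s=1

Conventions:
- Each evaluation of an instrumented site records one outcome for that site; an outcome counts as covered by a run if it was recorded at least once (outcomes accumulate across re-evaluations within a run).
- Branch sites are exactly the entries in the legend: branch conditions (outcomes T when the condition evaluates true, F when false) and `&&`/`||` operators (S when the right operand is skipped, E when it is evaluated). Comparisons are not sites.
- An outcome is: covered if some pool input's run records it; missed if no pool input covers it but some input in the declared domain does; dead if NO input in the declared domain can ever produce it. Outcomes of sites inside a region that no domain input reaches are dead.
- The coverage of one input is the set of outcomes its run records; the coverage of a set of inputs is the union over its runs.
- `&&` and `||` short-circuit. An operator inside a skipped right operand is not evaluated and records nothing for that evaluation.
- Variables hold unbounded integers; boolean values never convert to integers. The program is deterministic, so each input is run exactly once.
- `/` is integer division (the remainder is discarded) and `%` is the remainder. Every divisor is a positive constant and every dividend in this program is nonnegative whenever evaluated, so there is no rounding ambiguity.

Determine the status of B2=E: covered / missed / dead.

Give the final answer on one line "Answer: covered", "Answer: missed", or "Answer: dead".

B2=E is recorded by pool input(s) 2, 4, 5, 6, 7, 8, 9, 10 -> covered

Answer: covered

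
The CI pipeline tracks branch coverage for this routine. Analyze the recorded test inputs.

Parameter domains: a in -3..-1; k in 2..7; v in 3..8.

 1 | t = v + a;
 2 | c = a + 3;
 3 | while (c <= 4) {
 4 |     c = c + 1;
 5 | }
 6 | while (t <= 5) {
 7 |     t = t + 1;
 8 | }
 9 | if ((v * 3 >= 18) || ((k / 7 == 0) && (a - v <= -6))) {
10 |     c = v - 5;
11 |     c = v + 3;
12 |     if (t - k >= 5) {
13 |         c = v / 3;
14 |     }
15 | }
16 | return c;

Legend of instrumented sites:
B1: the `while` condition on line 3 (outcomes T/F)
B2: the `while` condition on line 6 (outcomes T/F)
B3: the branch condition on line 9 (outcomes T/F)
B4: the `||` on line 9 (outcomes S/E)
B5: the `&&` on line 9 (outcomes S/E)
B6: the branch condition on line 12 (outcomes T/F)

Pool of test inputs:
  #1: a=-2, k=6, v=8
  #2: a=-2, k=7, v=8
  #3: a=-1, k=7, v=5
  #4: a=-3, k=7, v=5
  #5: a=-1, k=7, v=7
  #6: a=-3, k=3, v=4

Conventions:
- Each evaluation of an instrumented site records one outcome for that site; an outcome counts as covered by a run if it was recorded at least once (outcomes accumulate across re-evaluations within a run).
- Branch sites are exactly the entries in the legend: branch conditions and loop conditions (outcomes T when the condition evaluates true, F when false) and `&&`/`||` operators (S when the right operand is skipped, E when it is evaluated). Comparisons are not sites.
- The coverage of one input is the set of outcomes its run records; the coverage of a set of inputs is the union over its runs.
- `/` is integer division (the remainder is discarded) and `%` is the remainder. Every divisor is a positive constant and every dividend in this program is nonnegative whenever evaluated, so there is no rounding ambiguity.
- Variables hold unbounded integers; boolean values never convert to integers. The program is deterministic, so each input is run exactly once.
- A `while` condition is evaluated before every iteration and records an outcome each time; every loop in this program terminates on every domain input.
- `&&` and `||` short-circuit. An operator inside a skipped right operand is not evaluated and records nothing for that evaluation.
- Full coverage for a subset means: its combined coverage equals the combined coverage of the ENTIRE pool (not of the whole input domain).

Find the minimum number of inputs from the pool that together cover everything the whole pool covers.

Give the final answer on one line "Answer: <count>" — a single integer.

input #1, a=-2, k=6, v=8: events B1->T, B1->T, B1->T, B1->T, B1->F, B2->F, B4->S, B3->T, B6->F; outcomes B1=T, B1=F, B2=F, B3=T, B4=S, B6=F
input #2, a=-2, k=7, v=8: events B1->T, B1->T, B1->T, B1->T, B1->F, B2->F, B4->S, B3->T, B6->F; outcomes B1=T, B1=F, B2=F, B3=T, B4=S, B6=F
input #3, a=-1, k=7, v=5: events B1->T, B1->T, B1->T, B1->F, B2->T, B2->T, B2->F, B4->E, B5->S, B3->F; outcomes B1=T, B1=F, B2=T, B2=F, B3=F, B4=E, B5=S
input #4, a=-3, k=7, v=5: events B1->T, B1->T, B1->T, B1->T, B1->T, B1->F, B2->T, B2->T, B2->T, B2->T, B2->F, B4->E, B5->S, B3->F; outcomes B1=T, B1=F, B2=T, B2=F, B3=F, B4=E, B5=S
input #5, a=-1, k=7, v=7: events B1->T, B1->T, B1->T, B1->F, B2->F, B4->S, B3->T, B6->F; outcomes B1=T, B1=F, B2=F, B3=T, B4=S, B6=F
input #6, a=-3, k=3, v=4: events B1->T, B1->T, B1->T, B1->T, B1->T, B1->F, B2->T, B2->T, B2->T, B2->T, B2->T, B2->F, B4->E, B5->E, ...; outcomes B1=T, B1=F, B2=T, B2=F, B3=T, B4=E, B5=E, B6=F
the full pool covers 11 outcomes: B1=T, B1=F, B2=T, B2=F, B3=T, B3=F, B4=S, B4=E, B5=S, B5=E, B6=F
no size-1 subset reaches all 11 outcomes (best union: 8/11)
no size-2 subset reaches all 11 outcomes (best union: 10/11)
the canonical winner is {1, 3, 6}: size 3, full 11-outcome coverage, earliest index list among size-3 covers

Answer: 3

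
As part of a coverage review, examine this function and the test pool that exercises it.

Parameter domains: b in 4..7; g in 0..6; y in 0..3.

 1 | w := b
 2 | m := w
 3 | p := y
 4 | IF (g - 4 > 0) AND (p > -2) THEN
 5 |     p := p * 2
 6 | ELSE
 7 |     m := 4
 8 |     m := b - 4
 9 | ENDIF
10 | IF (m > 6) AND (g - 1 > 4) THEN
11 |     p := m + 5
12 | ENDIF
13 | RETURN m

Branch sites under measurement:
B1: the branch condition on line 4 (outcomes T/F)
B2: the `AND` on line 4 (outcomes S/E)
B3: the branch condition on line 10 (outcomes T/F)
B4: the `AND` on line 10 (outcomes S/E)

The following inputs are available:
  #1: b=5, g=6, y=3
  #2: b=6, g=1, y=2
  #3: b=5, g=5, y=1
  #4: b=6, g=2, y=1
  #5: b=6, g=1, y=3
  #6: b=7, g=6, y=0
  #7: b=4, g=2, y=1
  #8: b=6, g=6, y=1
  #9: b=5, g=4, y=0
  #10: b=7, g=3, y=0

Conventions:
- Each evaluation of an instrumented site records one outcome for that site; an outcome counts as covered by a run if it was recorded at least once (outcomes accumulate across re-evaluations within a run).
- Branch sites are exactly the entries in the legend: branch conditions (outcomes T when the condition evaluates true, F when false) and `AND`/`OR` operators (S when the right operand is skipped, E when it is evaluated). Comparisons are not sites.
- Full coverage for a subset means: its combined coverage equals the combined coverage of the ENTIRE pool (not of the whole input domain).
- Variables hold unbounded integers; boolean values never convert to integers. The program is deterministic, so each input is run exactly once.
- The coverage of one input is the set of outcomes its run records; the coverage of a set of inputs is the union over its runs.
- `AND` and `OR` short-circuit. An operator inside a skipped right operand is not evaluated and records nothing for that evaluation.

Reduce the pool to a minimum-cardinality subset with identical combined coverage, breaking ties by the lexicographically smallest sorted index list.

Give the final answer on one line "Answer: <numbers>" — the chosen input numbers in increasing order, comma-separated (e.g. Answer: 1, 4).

test 1 (b=5, g=6, y=3) fires B2->E, B1->T, B4->S, B3->F; hits B1=T, B2=E, B3=F, B4=S
test 2 (b=6, g=1, y=2) fires B2->S, B1->F, B4->S, B3->F; hits B1=F, B2=S, B3=F, B4=S
test 3 (b=5, g=5, y=1) fires B2->E, B1->T, B4->S, B3->F; hits B1=T, B2=E, B3=F, B4=S
test 4 (b=6, g=2, y=1) fires B2->S, B1->F, B4->S, B3->F; hits B1=F, B2=S, B3=F, B4=S
test 5 (b=6, g=1, y=3) fires B2->S, B1->F, B4->S, B3->F; hits B1=F, B2=S, B3=F, B4=S
test 6 (b=7, g=6, y=0) fires B2->E, B1->T, B4->E, B3->T; hits B1=T, B2=E, B3=T, B4=E
test 7 (b=4, g=2, y=1) fires B2->S, B1->F, B4->S, B3->F; hits B1=F, B2=S, B3=F, B4=S
test 8 (b=6, g=6, y=1) fires B2->E, B1->T, B4->S, B3->F; hits B1=T, B2=E, B3=F, B4=S
test 9 (b=5, g=4, y=0) fires B2->S, B1->F, B4->S, B3->F; hits B1=F, B2=S, B3=F, B4=S
test 10 (b=7, g=3, y=0) fires B2->S, B1->F, B4->S, B3->F; hits B1=F, B2=S, B3=F, B4=S
the full pool covers 8 outcomes: B1=T, B1=F, B2=S, B2=E, B3=T, B3=F, B4=S, B4=E
every size-1 subset falls short of the 8 outcomes (best: 4/8)
size 2: inputs {2, 6} cover all 8 outcomes, and no lexicographically smaller subset of this size does

Answer: 2, 6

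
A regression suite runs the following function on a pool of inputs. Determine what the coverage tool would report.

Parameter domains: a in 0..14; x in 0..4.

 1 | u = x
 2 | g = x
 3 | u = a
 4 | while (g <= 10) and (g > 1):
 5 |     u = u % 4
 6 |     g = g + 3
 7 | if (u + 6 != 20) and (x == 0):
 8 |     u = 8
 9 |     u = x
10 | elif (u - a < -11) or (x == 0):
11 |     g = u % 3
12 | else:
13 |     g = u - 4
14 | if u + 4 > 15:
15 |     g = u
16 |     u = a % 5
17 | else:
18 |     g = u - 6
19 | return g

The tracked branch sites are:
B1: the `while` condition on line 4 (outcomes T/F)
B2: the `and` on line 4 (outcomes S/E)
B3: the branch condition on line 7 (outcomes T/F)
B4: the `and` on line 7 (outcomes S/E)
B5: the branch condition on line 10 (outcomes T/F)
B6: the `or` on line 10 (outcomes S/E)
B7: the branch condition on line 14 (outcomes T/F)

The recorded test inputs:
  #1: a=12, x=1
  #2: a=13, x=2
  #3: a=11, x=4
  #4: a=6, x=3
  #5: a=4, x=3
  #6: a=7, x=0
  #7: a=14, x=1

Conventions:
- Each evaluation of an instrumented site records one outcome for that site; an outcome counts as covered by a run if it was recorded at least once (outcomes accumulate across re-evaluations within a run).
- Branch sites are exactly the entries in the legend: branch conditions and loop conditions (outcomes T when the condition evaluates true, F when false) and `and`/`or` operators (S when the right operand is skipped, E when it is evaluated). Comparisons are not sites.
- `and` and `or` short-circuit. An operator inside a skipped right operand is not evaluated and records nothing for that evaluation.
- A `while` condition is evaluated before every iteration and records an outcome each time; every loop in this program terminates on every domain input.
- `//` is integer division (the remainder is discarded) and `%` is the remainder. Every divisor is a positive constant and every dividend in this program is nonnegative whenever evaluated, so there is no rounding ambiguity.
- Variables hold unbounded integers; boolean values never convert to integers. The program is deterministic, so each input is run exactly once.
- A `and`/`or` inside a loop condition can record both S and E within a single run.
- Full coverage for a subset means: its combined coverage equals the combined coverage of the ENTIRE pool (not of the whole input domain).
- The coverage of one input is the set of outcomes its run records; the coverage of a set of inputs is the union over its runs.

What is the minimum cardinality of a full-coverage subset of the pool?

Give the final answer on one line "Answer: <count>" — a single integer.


input #1, a=12, x=1: events B2->E, B1->F, B4->E, B3->F, B6->E, B5->F, B7->T; outcomes B1=F, B2=E, B3=F, B4=E, B5=F, B6=E, B7=T
input #2, a=13, x=2: events B2->E, B1->T, B2->E, B1->T, B2->E, B1->T, B2->S, B1->F, B4->E, B3->F, B6->S, B5->T, B7->F; outcomes B1=T, B1=F, B2=S, B2=E, B3=F, B4=E, B5=T, B6=S, B7=F
input #3, a=11, x=4: events B2->E, B1->T, B2->E, B1->T, B2->E, B1->T, B2->S, B1->F, B4->E, B3->F, B6->E, B5->F, B7->F; outcomes B1=T, B1=F, B2=S, B2=E, B3=F, B4=E, B5=F, B6=E, B7=F
input #4, a=6, x=3: events B2->E, B1->T, B2->E, B1->T, B2->E, B1->T, B2->S, B1->F, B4->E, B3->F, B6->E, B5->F, B7->F; outcomes B1=T, B1=F, B2=S, B2=E, B3=F, B4=E, B5=F, B6=E, B7=F
input #5, a=4, x=3: events B2->E, B1->T, B2->E, B1->T, B2->E, B1->T, B2->S, B1->F, B4->E, B3->F, B6->E, B5->F, B7->F; outcomes B1=T, B1=F, B2=S, B2=E, B3=F, B4=E, B5=F, B6=E, B7=F
input #6, a=7, x=0: events B2->E, B1->F, B4->E, B3->T, B7->F; outcomes B1=F, B2=E, B3=T, B4=E, B7=F
input #7, a=14, x=1: events B2->E, B1->F, B4->S, B3->F, B6->E, B5->F, B7->T; outcomes B1=F, B2=E, B3=F, B4=S, B5=F, B6=E, B7=T
union over all inputs: B1=T, B1=F, B2=S, B2=E, B3=T, B3=F, B4=S, B4=E, B5=T, B5=F, B6=S, B6=E, B7=T, B7=F (14 outcomes)
checked all size-1 subsets: none covers 14 outcomes (max 9/14)
checked all size-2 subsets: none covers 14 outcomes (max 13/14)
at size 3, {2, 6, 7} reaches all 14 outcomes; every lexicographically earlier size-3 subset fails
Answer: 3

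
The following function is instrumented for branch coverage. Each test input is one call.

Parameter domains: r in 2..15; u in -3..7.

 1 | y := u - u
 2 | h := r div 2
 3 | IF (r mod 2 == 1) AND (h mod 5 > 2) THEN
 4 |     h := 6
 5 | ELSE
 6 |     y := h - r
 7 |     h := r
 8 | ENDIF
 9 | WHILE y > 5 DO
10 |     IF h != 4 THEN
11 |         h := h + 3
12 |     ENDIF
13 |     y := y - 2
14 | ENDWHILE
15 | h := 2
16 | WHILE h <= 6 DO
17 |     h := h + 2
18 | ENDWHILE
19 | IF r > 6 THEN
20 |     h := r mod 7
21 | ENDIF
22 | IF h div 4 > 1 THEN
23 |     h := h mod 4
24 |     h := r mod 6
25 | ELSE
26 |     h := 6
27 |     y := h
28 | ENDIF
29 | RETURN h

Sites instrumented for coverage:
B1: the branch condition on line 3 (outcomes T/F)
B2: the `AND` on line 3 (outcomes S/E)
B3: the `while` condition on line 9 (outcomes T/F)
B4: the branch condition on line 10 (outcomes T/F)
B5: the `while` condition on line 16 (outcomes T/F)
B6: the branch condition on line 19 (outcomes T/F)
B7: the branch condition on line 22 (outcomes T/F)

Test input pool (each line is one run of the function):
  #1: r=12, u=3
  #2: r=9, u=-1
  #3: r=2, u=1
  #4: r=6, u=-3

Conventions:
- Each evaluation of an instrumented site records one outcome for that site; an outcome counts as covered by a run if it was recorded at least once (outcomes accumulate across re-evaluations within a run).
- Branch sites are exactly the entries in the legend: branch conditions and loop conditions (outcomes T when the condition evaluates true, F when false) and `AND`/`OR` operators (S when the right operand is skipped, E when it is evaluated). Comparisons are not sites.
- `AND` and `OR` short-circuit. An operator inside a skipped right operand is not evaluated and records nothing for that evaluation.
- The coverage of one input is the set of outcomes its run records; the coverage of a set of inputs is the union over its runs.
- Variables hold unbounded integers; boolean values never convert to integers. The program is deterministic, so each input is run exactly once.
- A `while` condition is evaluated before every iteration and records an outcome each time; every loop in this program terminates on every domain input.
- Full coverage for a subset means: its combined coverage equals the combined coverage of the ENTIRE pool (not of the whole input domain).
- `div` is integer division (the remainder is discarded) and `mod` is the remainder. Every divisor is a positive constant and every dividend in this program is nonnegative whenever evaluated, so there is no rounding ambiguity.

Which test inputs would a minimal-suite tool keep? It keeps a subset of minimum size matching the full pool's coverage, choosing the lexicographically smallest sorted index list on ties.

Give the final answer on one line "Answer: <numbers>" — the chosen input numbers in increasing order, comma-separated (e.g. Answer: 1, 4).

run #1 (r=12, u=3) runs B2->S, B1->F, B3->F, B5->T, B5->T, B5->T, B5->F, B6->T, B7->F; records B1=F, B2=S, B3=F, B5=T, B5=F, B6=T, B7=F
run #2 (r=9, u=-1) runs B2->E, B1->T, B3->F, B5->T, B5->T, B5->T, B5->F, B6->T, B7->F; records B1=T, B2=E, B3=F, B5=T, B5=F, B6=T, B7=F
run #3 (r=2, u=1) runs B2->S, B1->F, B3->F, B5->T, B5->T, B5->T, B5->F, B6->F, B7->T; records B1=F, B2=S, B3=F, B5=T, B5=F, B6=F, B7=T
run #4 (r=6, u=-3) runs B2->S, B1->F, B3->F, B5->T, B5->T, B5->T, B5->F, B6->F, B7->T; records B1=F, B2=S, B3=F, B5=T, B5=F, B6=F, B7=T
pool-wide coverage (11 outcomes): B1=T, B1=F, B2=S, B2=E, B3=F, B5=T, B5=F, B6=T, B6=F, B7=T, B7=F
every size-1 subset falls short of the 11 outcomes (best: 7/11)
size 2: inputs {2, 3} cover all 11 outcomes, and no lexicographically smaller subset of this size does

Answer: 2, 3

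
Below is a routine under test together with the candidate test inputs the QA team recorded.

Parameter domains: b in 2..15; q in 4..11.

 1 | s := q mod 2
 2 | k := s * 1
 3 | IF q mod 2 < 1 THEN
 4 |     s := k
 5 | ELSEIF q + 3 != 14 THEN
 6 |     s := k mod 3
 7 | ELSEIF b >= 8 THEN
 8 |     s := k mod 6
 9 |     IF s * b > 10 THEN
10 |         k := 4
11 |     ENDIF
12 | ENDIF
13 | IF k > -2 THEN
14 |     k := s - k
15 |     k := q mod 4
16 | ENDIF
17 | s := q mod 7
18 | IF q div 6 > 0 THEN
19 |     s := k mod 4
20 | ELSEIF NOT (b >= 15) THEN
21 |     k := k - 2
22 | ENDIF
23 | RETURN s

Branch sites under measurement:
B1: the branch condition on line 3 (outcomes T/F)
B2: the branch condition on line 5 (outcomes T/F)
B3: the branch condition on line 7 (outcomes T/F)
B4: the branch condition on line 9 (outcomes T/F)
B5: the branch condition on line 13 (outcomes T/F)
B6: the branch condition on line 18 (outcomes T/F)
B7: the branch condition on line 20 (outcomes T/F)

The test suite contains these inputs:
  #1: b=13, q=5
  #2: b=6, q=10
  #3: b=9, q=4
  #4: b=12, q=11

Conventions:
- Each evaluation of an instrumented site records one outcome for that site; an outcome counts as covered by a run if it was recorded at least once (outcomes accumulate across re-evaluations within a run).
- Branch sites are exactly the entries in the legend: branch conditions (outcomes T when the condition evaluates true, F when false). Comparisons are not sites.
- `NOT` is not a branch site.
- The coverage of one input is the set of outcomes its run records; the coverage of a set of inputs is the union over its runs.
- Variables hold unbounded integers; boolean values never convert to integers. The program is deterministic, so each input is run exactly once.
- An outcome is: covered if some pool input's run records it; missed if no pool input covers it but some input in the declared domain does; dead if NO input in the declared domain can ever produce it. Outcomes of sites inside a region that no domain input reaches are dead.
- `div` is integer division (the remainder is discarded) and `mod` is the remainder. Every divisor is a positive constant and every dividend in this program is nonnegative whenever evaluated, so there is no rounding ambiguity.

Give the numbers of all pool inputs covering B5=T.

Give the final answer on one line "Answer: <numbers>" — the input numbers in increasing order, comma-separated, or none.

input #1 (b=13, q=5): covers B5=T
input #2 (b=6, q=10): covers B5=T
input #3 (b=9, q=4): covers B5=T
input #4 (b=12, q=11): covers B5=T

Answer: 1, 2, 3, 4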